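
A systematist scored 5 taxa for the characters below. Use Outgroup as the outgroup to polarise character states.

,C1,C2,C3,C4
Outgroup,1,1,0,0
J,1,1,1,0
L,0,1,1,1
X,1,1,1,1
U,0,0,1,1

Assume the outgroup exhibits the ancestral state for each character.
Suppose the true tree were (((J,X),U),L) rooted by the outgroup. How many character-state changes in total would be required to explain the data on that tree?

Map each character onto (((J,X),U),L) (rooted by Outgroup) and count the minimum state changes it requires (Fitch parsimony):
C1: 2; C2: 1; C3: 1; C4: 2.
Total tree length = 6.

6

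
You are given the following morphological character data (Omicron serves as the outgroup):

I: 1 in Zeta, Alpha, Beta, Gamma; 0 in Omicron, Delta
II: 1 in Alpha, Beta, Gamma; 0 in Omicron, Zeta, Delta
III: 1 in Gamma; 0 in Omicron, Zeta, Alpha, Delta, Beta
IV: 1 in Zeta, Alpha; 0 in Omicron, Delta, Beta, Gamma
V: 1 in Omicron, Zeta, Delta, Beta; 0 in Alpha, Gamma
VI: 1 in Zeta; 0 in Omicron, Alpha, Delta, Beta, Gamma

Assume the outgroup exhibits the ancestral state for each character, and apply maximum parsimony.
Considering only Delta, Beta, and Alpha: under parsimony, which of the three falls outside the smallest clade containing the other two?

Delta

Character polarity is set by the outgroup: the derived state is whichever differs from the outgroup's state, so for V the derived state is '0', and for the remaining characters it is '1'.
Only Alpha, Beta, Gamma, and Zeta show the derived state '1' for I, supporting them as a clade.
Only Alpha, Beta, and Gamma show the derived state '1' for II, supporting them as a clade.
III: derived state '1' in Gamma only — an autapomorphy, so it tells us nothing about relationships among taxa.
IV groups Alpha and Zeta, which is incompatible with the clades supported by the remaining characters; treating it as convergent (homoplasy) costs fewer steps than any alternative tree.
V: derived state '0' in Alpha and Gamma only — synapomorphy for {Alpha, Gamma}.
VI: derived state '1' in Zeta only — an autapomorphy, so it tells us nothing about relationships among taxa.
Most parsimonious ingroup topology: ((Zeta,((Alpha,Gamma),Beta)),Delta).
Beta and Alpha share a more recent common ancestor with each other than either does with Delta, so Delta is the least closely related of the three.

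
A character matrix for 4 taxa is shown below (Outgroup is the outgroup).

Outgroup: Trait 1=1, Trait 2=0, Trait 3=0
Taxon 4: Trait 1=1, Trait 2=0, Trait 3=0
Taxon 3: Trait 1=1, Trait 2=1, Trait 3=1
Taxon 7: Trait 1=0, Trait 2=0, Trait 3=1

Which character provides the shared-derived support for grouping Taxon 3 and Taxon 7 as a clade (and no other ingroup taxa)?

Character polarity is set by the outgroup: the derived state is whichever differs from the outgroup's state, so for Trait 1 the derived state is '0', and for the remaining characters it is '1'.
Trait 1 (derived state '0') is unique to Taxon 7 (autapomorphy; uninformative for grouping).
Trait 2 (derived state '1') is unique to Taxon 3 (autapomorphy; uninformative for grouping).
Only Taxon 3 and Taxon 7 show the derived state '1' for Trait 3, supporting them as a clade.
Most parsimonious ingroup topology: (Taxon 4,(Taxon 3,Taxon 7)).
The clade {Taxon 3, Taxon 7} is supported by Trait 3: its derived state '1' occurs in exactly those taxa and in no other taxon (including the outgroup).

Trait 3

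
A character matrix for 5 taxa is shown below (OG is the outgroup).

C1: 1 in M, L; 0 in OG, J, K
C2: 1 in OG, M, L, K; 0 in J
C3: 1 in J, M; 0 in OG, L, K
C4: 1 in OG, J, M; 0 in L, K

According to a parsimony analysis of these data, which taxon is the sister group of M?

Character polarity is set by the outgroup: the derived state is whichever differs from the outgroup's state, so for C2, C4 the derived state is '0', and for the remaining characters it is '1'.
C1 groups L and M, which is incompatible with the clades supported by the remaining characters; treating it as convergent (homoplasy) costs fewer steps than any alternative tree.
C2 (derived state '0') is unique to J (autapomorphy; uninformative for grouping).
C3 (derived state '1') is shared by J and M — a synapomorphy uniting that clade.
Only K and L show the derived state '0' for C4, supporting them as a clade.
Most parsimonious ingroup topology: ((J,M),(L,K)).
M and J form a cherry on this tree, so they are sister taxa.

J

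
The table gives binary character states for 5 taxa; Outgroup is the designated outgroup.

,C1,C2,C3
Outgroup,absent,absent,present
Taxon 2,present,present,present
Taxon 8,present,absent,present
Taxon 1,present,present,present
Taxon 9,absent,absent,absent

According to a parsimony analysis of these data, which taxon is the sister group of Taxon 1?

Taxon 2

Character polarity is set by the outgroup: the derived state is whichever differs from the outgroup's state, so for C3 the derived state is 'absent', and for the remaining characters it is 'present'.
C1: derived state 'present' in Taxon 1, Taxon 2, and Taxon 8 only — synapomorphy for {Taxon 1, Taxon 2, Taxon 8}.
C2 (derived state 'present') is shared by Taxon 1 and Taxon 2 — a synapomorphy uniting that clade.
C3: derived state 'absent' in Taxon 9 only — an autapomorphy, so it tells us nothing about relationships among taxa.
Most parsimonious ingroup topology: (((Taxon 2,Taxon 1),Taxon 8),Taxon 9).
Taxon 1 and Taxon 2 form a cherry on this tree, so they are sister taxa.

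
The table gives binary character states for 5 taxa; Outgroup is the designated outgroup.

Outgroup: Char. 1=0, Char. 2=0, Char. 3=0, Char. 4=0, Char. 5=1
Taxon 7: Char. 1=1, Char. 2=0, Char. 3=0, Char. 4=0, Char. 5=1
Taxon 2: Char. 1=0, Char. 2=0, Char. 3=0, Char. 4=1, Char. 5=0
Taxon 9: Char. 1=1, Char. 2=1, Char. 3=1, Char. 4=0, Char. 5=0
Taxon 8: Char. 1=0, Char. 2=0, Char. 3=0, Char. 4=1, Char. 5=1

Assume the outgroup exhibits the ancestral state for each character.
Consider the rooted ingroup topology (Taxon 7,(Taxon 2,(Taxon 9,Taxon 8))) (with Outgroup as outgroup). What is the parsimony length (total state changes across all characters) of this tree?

8

Map each character onto (Taxon 7,(Taxon 2,(Taxon 9,Taxon 8))) (rooted by Outgroup) and count the minimum state changes it requires (Fitch parsimony):
Char. 1: 2; Char. 2: 1; Char. 3: 1; Char. 4: 2; Char. 5: 2.
Total tree length = 8.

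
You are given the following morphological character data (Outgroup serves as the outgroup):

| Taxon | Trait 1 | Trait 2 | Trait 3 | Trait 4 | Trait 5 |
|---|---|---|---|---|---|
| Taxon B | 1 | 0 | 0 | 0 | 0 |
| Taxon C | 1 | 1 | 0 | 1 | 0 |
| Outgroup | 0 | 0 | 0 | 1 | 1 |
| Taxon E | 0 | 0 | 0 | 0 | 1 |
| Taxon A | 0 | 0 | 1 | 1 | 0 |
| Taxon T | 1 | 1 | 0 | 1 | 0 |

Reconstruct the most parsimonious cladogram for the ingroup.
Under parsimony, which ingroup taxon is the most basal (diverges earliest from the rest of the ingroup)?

Taxon E

Character polarity is set by the outgroup: the derived state is whichever differs from the outgroup's state, so for Trait 4, Trait 5 the derived state is '0', and for the remaining characters it is '1'.
Trait 1 (derived state '1') is shared by Taxon B, Taxon C, and Taxon T — a synapomorphy uniting that clade.
Only Taxon C and Taxon T show the derived state '1' for Trait 2, supporting them as a clade.
Trait 3 (derived state '1') is unique to Taxon A (autapomorphy; uninformative for grouping).
Trait 4 groups Taxon B and Taxon E, which is incompatible with the clades supported by the remaining characters; treating it as convergent (homoplasy) costs fewer steps than any alternative tree.
Trait 5 (derived state '0') is shared by Taxon A, Taxon B, Taxon C, and Taxon T — a synapomorphy uniting that clade.
Most parsimonious ingroup topology: ((Taxon A,(Taxon B,(Taxon C,Taxon T))),Taxon E).
Taxon E is sister to the clade containing all other ingroup taxa, so it is the earliest-diverging (most basal) ingroup lineage.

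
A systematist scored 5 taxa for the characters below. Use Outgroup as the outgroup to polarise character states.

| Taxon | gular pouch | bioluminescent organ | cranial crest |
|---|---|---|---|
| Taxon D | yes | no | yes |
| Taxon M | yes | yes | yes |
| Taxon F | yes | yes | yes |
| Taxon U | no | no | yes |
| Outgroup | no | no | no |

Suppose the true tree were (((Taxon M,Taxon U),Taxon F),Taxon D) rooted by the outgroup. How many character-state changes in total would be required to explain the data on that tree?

5

Map each character onto (((Taxon M,Taxon U),Taxon F),Taxon D) (rooted by Outgroup) and count the minimum state changes it requires (Fitch parsimony):
gular pouch: 2; bioluminescent organ: 2; cranial crest: 1.
Total tree length = 5.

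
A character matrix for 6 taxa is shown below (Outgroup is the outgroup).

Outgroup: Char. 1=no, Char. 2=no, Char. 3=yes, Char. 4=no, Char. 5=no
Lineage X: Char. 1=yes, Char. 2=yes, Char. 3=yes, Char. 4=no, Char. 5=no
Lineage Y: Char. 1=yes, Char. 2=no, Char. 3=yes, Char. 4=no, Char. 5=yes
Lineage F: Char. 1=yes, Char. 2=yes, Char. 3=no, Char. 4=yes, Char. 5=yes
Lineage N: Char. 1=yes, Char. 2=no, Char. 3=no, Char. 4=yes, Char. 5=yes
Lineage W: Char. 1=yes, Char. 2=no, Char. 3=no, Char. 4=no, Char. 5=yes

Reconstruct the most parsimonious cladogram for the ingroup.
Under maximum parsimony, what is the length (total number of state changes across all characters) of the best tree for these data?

6

Character polarity is set by the outgroup: the derived state is whichever differs from the outgroup's state, so for Char. 3 the derived state is 'no', and for the remaining characters it is 'yes'.
Char. 1 (derived state 'yes') is shared by all ingroup taxa — unites the whole ingroup.
Char. 2 (state 'yes') occurs in Lineage F and Lineage X but conflicts with the nesting implied by the other characters — most parsimoniously interpreted as homoplasy.
Only Lineage F, Lineage N, and Lineage W show the derived state 'no' for Char. 3, supporting them as a clade.
Only Lineage F and Lineage N show the derived state 'yes' for Char. 4, supporting them as a clade.
Char. 5: derived state 'yes' in Lineage F, Lineage N, Lineage W, and Lineage Y only — synapomorphy for {Lineage F, Lineage N, Lineage W, Lineage Y}.
Most parsimonious ingroup topology: (Lineage X,(Lineage Y,((Lineage F,Lineage N),Lineage W))).
Changes per character on this tree: Char. 1: 1; Char. 2: 2; Char. 3: 1; Char. 4: 1; Char. 5: 1.
Total = 6.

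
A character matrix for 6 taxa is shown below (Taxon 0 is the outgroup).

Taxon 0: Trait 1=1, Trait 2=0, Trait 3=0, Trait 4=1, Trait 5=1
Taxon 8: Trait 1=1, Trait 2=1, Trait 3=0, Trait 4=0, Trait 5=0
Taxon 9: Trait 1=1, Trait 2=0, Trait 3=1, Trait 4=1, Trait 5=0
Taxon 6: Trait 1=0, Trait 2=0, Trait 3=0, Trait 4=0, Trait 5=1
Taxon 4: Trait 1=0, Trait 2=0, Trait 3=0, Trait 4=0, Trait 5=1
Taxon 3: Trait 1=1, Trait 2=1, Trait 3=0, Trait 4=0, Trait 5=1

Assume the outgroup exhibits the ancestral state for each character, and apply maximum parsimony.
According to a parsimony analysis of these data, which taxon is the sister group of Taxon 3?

Character polarity is set by the outgroup: the derived state is whichever differs from the outgroup's state, so for Trait 1, Trait 4, Trait 5 the derived state is '0', and for the remaining characters it is '1'.
Trait 1 (derived state '0') is shared by Taxon 4 and Taxon 6 — a synapomorphy uniting that clade.
Trait 2: derived state '1' in Taxon 3 and Taxon 8 only — synapomorphy for {Taxon 3, Taxon 8}.
Trait 3 (derived state '1') is unique to Taxon 9 (autapomorphy; uninformative for grouping).
Trait 4: derived state '0' in Taxon 3, Taxon 4, Taxon 6, and Taxon 8 only — synapomorphy for {Taxon 3, Taxon 4, Taxon 6, Taxon 8}.
Trait 5 groups Taxon 8 and Taxon 9, which is incompatible with the clades supported by the remaining characters; treating it as convergent (homoplasy) costs fewer steps than any alternative tree.
Most parsimonious ingroup topology: (((Taxon 8,Taxon 3),(Taxon 6,Taxon 4)),Taxon 9).
Taxon 3 and Taxon 8 form a cherry on this tree, so they are sister taxa.

Taxon 8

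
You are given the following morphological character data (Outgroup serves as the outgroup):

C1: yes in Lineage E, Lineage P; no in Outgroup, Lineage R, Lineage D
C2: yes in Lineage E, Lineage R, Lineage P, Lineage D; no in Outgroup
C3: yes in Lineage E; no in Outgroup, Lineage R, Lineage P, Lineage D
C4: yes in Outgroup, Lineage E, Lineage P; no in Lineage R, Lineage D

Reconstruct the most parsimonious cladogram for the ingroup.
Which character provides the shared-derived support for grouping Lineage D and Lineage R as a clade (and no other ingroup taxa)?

Character polarity is set by the outgroup: the derived state is whichever differs from the outgroup's state, so for C4 the derived state is 'no', and for the remaining characters it is 'yes'.
C1: derived state 'yes' in Lineage E and Lineage P only — synapomorphy for {Lineage E, Lineage P}.
C2 (derived state 'yes') is shared by all ingroup taxa — unites the whole ingroup.
C3 (derived state 'yes') is unique to Lineage E (autapomorphy; uninformative for grouping).
C4: derived state 'no' in Lineage D and Lineage R only — synapomorphy for {Lineage D, Lineage R}.
Most parsimonious ingroup topology: ((Lineage E,Lineage P),(Lineage R,Lineage D)).
The clade {Lineage D, Lineage R} is supported by C4: its derived state 'no' occurs in exactly those taxa and in no other taxon (including the outgroup).

C4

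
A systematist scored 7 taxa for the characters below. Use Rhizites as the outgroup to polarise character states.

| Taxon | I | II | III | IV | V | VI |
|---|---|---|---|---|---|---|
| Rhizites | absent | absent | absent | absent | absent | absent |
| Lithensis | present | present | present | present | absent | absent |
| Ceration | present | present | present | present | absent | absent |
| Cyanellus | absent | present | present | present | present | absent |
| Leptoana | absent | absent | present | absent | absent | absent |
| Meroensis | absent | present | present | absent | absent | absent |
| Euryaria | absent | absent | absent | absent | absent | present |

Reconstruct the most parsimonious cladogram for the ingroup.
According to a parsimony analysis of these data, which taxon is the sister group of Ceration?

Lithensis

The outgroup has state 'absent' for every character, so 'present' is the derived state throughout.
I (derived state 'present') is shared by Ceration and Lithensis — a synapomorphy uniting that clade.
II: derived state 'present' in Ceration, Cyanellus, Lithensis, and Meroensis only — synapomorphy for {Ceration, Cyanellus, Lithensis, Meroensis}.
III: derived state 'present' in Ceration, Cyanellus, Leptoana, Lithensis, and Meroensis only — synapomorphy for {Ceration, Cyanellus, Leptoana, Lithensis, Meroensis}.
Only Ceration, Cyanellus, and Lithensis show the derived state 'present' for IV, supporting them as a clade.
V (derived state 'present') is unique to Cyanellus (autapomorphy; uninformative for grouping).
VI (derived state 'present') is unique to Euryaria (autapomorphy; uninformative for grouping).
Most parsimonious ingroup topology: (((((Lithensis,Ceration),Cyanellus),Meroensis),Leptoana),Euryaria).
Ceration and Lithensis form a cherry on this tree, so they are sister taxa.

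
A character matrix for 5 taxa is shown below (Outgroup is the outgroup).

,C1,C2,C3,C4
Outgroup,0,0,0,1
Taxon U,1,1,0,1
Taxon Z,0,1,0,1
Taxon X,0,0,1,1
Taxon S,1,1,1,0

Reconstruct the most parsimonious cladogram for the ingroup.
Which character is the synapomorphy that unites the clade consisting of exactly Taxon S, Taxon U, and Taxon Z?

C2

Character polarity is set by the outgroup: the derived state is whichever differs from the outgroup's state, so for C4 the derived state is '0', and for the remaining characters it is '1'.
C1: derived state '1' in Taxon S and Taxon U only — synapomorphy for {Taxon S, Taxon U}.
Only Taxon S, Taxon U, and Taxon Z show the derived state '1' for C2, supporting them as a clade.
C3 (state '1') occurs in Taxon S and Taxon X but conflicts with the nesting implied by the other characters — most parsimoniously interpreted as homoplasy.
C4 (derived state '0') is unique to Taxon S (autapomorphy; uninformative for grouping).
Most parsimonious ingroup topology: (((Taxon U,Taxon S),Taxon Z),Taxon X).
The clade {Taxon S, Taxon U, Taxon Z} is supported by C2: its derived state '1' occurs in exactly those taxa and in no other taxon (including the outgroup).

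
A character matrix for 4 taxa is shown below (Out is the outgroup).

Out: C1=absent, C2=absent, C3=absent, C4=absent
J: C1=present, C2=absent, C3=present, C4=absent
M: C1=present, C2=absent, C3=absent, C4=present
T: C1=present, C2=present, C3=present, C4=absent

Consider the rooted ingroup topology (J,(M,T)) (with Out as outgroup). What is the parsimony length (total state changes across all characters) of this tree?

5

Map each character onto (J,(M,T)) (rooted by Out) and count the minimum state changes it requires (Fitch parsimony):
C1: 1; C2: 1; C3: 2; C4: 1.
Total tree length = 5.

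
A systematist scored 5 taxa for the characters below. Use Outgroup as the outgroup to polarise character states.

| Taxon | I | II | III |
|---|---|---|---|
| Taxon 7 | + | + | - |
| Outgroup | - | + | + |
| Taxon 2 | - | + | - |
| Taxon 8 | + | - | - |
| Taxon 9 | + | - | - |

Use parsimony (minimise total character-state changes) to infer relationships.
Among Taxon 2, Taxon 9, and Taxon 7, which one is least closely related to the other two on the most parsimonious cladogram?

Taxon 2

Character polarity is set by the outgroup: the derived state is whichever differs from the outgroup's state, so for II, III the derived state is '-', and for the remaining characters it is '+'.
I (derived state '+') is shared by Taxon 7, Taxon 8, and Taxon 9 — a synapomorphy uniting that clade.
II: derived state '-' in Taxon 8 and Taxon 9 only — synapomorphy for {Taxon 8, Taxon 9}.
III (derived state '-') is shared by all ingroup taxa — unites the whole ingroup.
Most parsimonious ingroup topology: (((Taxon 8,Taxon 9),Taxon 7),Taxon 2).
Taxon 7 and Taxon 9 share a more recent common ancestor with each other than either does with Taxon 2, so Taxon 2 is the least closely related of the three.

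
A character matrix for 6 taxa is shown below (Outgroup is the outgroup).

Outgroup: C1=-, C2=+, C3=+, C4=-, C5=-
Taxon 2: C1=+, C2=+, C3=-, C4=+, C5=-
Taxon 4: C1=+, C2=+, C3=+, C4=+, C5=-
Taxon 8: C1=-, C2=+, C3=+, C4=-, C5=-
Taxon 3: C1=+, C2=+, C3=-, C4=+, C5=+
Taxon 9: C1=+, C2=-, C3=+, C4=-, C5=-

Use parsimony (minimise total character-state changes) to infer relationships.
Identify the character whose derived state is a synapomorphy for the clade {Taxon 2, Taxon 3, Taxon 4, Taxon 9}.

C1

Character polarity is set by the outgroup: the derived state is whichever differs from the outgroup's state, so for C2, C3 the derived state is '-', and for the remaining characters it is '+'.
C1 (derived state '+') is shared by Taxon 2, Taxon 3, Taxon 4, and Taxon 9 — a synapomorphy uniting that clade.
C2 (derived state '-') is unique to Taxon 9 (autapomorphy; uninformative for grouping).
Only Taxon 2 and Taxon 3 show the derived state '-' for C3, supporting them as a clade.
Only Taxon 2, Taxon 3, and Taxon 4 show the derived state '+' for C4, supporting them as a clade.
C5: derived state '+' in Taxon 3 only — an autapomorphy, so it tells us nothing about relationships among taxa.
Most parsimonious ingroup topology: ((((Taxon 2,Taxon 3),Taxon 4),Taxon 9),Taxon 8).
The clade {Taxon 2, Taxon 3, Taxon 4, Taxon 9} is supported by C1: its derived state '+' occurs in exactly those taxa and in no other taxon (including the outgroup).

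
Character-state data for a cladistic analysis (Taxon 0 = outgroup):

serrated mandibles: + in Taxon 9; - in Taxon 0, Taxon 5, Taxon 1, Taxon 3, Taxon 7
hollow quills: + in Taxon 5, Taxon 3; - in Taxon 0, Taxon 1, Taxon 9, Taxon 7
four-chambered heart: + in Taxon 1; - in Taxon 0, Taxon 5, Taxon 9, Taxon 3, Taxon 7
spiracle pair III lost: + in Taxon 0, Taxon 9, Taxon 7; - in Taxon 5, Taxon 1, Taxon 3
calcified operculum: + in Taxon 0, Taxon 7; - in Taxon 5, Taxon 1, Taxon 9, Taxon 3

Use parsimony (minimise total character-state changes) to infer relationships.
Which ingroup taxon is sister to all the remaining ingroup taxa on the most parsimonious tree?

Character polarity is set by the outgroup: the derived state is whichever differs from the outgroup's state, so for spiracle pair III lost, calcified operculum the derived state is '-', and for the remaining characters it is '+'.
serrated mandibles (derived state '+') is unique to Taxon 9 (autapomorphy; uninformative for grouping).
hollow quills (derived state '+') is shared by Taxon 3 and Taxon 5 — a synapomorphy uniting that clade.
four-chambered heart: derived state '+' in Taxon 1 only — an autapomorphy, so it tells us nothing about relationships among taxa.
Only Taxon 1, Taxon 3, and Taxon 5 show the derived state '-' for spiracle pair III lost, supporting them as a clade.
Only Taxon 1, Taxon 3, Taxon 5, and Taxon 9 show the derived state '-' for calcified operculum, supporting them as a clade.
Most parsimonious ingroup topology: ((((Taxon 5,Taxon 3),Taxon 1),Taxon 9),Taxon 7).
Taxon 7 is sister to the clade containing all other ingroup taxa, so it is the earliest-diverging (most basal) ingroup lineage.

Taxon 7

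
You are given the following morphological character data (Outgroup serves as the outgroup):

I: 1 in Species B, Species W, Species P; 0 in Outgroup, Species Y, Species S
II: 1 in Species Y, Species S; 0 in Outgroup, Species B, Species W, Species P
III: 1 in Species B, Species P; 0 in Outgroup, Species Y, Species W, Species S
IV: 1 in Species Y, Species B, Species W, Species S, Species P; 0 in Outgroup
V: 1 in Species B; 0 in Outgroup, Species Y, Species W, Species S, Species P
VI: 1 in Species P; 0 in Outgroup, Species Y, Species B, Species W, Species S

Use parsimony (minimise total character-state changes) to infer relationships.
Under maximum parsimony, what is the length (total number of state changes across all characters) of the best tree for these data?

6

The outgroup has state '0' for every character, so '1' is the derived state throughout.
I: derived state '1' in Species B, Species P, and Species W only — synapomorphy for {Species B, Species P, Species W}.
Only Species S and Species Y show the derived state '1' for II, supporting them as a clade.
Only Species B and Species P show the derived state '1' for III, supporting them as a clade.
IV (derived state '1') is shared by all ingroup taxa — unites the whole ingroup.
V (derived state '1') is unique to Species B (autapomorphy; uninformative for grouping).
VI: derived state '1' in Species P only — an autapomorphy, so it tells us nothing about relationships among taxa.
Most parsimonious ingroup topology: ((Species Y,Species S),((Species B,Species P),Species W)).
Changes per character on this tree: I: 1; II: 1; III: 1; IV: 1; V: 1; VI: 1.
Total = 6.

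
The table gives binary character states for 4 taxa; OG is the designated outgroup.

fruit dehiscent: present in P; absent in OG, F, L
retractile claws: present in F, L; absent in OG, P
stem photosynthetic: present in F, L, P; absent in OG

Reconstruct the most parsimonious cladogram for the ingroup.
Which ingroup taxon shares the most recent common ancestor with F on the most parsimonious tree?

The outgroup has state 'absent' for every character, so 'present' is the derived state throughout.
fruit dehiscent (derived state 'present') is unique to P (autapomorphy; uninformative for grouping).
retractile claws (derived state 'present') is shared by F and L — a synapomorphy uniting that clade.
stem photosynthetic (derived state 'present') is shared by all ingroup taxa — unites the whole ingroup.
Most parsimonious ingroup topology: ((F,L),P).
F and L form a cherry on this tree, so they are sister taxa.

L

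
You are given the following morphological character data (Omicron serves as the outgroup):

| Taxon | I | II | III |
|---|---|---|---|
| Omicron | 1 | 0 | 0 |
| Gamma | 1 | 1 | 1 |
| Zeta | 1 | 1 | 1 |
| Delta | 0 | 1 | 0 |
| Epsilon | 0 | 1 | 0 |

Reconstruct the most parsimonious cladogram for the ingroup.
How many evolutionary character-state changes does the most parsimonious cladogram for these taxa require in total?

3

Character polarity is set by the outgroup: the derived state is whichever differs from the outgroup's state, so for I the derived state is '0', and for the remaining characters it is '1'.
I: derived state '0' in Delta and Epsilon only — synapomorphy for {Delta, Epsilon}.
II (derived state '1') is shared by all ingroup taxa — unites the whole ingroup.
Only Gamma and Zeta show the derived state '1' for III, supporting them as a clade.
Most parsimonious ingroup topology: ((Gamma,Zeta),(Delta,Epsilon)).
Changes per character on this tree: I: 1; II: 1; III: 1.
Total = 3.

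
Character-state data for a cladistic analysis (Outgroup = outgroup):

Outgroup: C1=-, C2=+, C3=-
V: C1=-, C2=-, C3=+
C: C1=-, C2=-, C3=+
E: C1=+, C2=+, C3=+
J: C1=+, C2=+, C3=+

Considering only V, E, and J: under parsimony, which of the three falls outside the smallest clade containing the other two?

V

Character polarity is set by the outgroup: the derived state is whichever differs from the outgroup's state, so for C2 the derived state is '-', and for the remaining characters it is '+'.
C1 (derived state '+') is shared by E and J — a synapomorphy uniting that clade.
C2: derived state '-' in C and V only — synapomorphy for {C, V}.
C3 (derived state '+') is shared by all ingroup taxa — unites the whole ingroup.
Most parsimonious ingroup topology: ((V,C),(E,J)).
J and E share a more recent common ancestor with each other than either does with V, so V is the least closely related of the three.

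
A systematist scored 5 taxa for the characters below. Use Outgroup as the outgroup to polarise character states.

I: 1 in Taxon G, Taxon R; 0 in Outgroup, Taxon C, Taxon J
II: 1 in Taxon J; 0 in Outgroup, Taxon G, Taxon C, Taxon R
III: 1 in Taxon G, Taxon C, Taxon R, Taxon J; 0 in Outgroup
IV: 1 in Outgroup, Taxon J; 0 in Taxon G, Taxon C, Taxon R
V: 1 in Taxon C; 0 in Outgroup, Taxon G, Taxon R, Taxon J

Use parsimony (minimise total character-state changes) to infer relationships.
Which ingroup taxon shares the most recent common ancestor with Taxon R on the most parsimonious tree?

Taxon G

Character polarity is set by the outgroup: the derived state is whichever differs from the outgroup's state, so for IV the derived state is '0', and for the remaining characters it is '1'.
I (derived state '1') is shared by Taxon G and Taxon R — a synapomorphy uniting that clade.
II (derived state '1') is unique to Taxon J (autapomorphy; uninformative for grouping).
III (derived state '1') is shared by all ingroup taxa — unites the whole ingroup.
Only Taxon C, Taxon G, and Taxon R show the derived state '0' for IV, supporting them as a clade.
V: derived state '1' in Taxon C only — an autapomorphy, so it tells us nothing about relationships among taxa.
Most parsimonious ingroup topology: (((Taxon G,Taxon R),Taxon C),Taxon J).
Taxon R and Taxon G form a cherry on this tree, so they are sister taxa.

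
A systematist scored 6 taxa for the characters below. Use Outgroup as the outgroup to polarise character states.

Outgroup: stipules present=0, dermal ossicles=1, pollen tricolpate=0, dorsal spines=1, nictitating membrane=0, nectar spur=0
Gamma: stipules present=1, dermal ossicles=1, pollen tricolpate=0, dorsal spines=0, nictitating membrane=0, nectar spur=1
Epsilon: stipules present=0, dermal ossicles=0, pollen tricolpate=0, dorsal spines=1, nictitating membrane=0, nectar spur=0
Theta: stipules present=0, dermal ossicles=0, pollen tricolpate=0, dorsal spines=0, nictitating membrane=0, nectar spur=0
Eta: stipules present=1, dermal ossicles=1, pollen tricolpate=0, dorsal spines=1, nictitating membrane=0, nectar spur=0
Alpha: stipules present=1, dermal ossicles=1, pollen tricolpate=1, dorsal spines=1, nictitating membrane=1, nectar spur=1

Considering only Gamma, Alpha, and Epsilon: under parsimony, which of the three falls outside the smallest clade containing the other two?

Epsilon

Character polarity is set by the outgroup: the derived state is whichever differs from the outgroup's state, so for dermal ossicles, dorsal spines the derived state is '0', and for the remaining characters it is '1'.
stipules present (derived state '1') is shared by Alpha, Eta, and Gamma — a synapomorphy uniting that clade.
dermal ossicles (derived state '0') is shared by Epsilon and Theta — a synapomorphy uniting that clade.
pollen tricolpate: derived state '1' in Alpha only — an autapomorphy, so it tells us nothing about relationships among taxa.
dorsal spines (state '0') occurs in Gamma and Theta but conflicts with the nesting implied by the other characters — most parsimoniously interpreted as homoplasy.
nictitating membrane: derived state '1' in Alpha only — an autapomorphy, so it tells us nothing about relationships among taxa.
nectar spur (derived state '1') is shared by Alpha and Gamma — a synapomorphy uniting that clade.
Most parsimonious ingroup topology: (((Alpha,Gamma),Eta),(Epsilon,Theta)).
Gamma and Alpha share a more recent common ancestor with each other than either does with Epsilon, so Epsilon is the least closely related of the three.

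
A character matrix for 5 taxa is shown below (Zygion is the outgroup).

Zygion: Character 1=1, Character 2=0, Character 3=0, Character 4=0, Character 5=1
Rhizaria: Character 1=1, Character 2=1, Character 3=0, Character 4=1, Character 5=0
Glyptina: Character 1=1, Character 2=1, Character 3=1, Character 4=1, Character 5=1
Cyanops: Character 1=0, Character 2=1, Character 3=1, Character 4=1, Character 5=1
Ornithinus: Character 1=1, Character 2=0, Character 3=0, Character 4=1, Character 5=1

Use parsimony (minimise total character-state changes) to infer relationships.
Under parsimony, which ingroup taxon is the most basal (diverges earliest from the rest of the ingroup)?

Character polarity is set by the outgroup: the derived state is whichever differs from the outgroup's state, so for Character 1, Character 5 the derived state is '0', and for the remaining characters it is '1'.
Character 1 (derived state '0') is unique to Cyanops (autapomorphy; uninformative for grouping).
Character 2 (derived state '1') is shared by Cyanops, Glyptina, and Rhizaria — a synapomorphy uniting that clade.
Character 3 (derived state '1') is shared by Cyanops and Glyptina — a synapomorphy uniting that clade.
Character 4 (derived state '1') is shared by all ingroup taxa — unites the whole ingroup.
Character 5 (derived state '0') is unique to Rhizaria (autapomorphy; uninformative for grouping).
Most parsimonious ingroup topology: ((Rhizaria,(Glyptina,Cyanops)),Ornithinus).
Ornithinus is sister to the clade containing all other ingroup taxa, so it is the earliest-diverging (most basal) ingroup lineage.

Ornithinus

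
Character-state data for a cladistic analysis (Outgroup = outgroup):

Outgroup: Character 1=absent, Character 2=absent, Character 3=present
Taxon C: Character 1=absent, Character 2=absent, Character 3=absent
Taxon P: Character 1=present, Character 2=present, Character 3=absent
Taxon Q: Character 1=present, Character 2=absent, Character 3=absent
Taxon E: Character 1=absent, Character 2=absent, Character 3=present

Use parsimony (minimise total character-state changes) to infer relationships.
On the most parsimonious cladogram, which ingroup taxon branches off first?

Character polarity is set by the outgroup: the derived state is whichever differs from the outgroup's state, so for Character 3 the derived state is 'absent', and for the remaining characters it is 'present'.
Only Taxon P and Taxon Q show the derived state 'present' for Character 1, supporting them as a clade.
Character 2 (derived state 'present') is unique to Taxon P (autapomorphy; uninformative for grouping).
Character 3 (derived state 'absent') is shared by Taxon C, Taxon P, and Taxon Q — a synapomorphy uniting that clade.
Most parsimonious ingroup topology: ((Taxon C,(Taxon P,Taxon Q)),Taxon E).
Taxon E is sister to the clade containing all other ingroup taxa, so it is the earliest-diverging (most basal) ingroup lineage.

Taxon E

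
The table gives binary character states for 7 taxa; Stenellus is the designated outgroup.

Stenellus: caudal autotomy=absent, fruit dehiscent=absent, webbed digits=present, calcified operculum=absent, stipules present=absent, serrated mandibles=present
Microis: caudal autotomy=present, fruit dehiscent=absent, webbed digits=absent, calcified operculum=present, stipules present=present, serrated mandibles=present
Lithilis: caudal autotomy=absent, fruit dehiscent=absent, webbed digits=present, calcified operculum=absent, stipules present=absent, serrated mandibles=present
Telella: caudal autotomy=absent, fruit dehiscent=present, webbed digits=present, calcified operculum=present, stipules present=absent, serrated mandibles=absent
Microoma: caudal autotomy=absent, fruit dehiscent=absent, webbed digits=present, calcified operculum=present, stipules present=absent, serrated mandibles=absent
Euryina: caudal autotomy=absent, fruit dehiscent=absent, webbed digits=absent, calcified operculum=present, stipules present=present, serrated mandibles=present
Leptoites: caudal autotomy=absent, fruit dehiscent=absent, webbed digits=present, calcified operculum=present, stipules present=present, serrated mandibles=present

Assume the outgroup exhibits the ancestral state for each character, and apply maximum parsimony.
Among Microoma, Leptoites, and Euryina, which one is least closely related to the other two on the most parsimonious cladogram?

Character polarity is set by the outgroup: the derived state is whichever differs from the outgroup's state, so for webbed digits, serrated mandibles the derived state is 'absent', and for the remaining characters it is 'present'.
caudal autotomy (derived state 'present') is unique to Microis (autapomorphy; uninformative for grouping).
fruit dehiscent: derived state 'present' in Telella only — an autapomorphy, so it tells us nothing about relationships among taxa.
webbed digits (derived state 'absent') is shared by Euryina and Microis — a synapomorphy uniting that clade.
Only Euryina, Leptoites, Microis, Microoma, and Telella show the derived state 'present' for calcified operculum, supporting them as a clade.
stipules present: derived state 'present' in Euryina, Leptoites, and Microis only — synapomorphy for {Euryina, Leptoites, Microis}.
serrated mandibles (derived state 'absent') is shared by Microoma and Telella — a synapomorphy uniting that clade.
Most parsimonious ingroup topology: ((((Microis,Euryina),Leptoites),(Telella,Microoma)),Lithilis).
Leptoites and Euryina share a more recent common ancestor with each other than either does with Microoma, so Microoma is the least closely related of the three.

Microoma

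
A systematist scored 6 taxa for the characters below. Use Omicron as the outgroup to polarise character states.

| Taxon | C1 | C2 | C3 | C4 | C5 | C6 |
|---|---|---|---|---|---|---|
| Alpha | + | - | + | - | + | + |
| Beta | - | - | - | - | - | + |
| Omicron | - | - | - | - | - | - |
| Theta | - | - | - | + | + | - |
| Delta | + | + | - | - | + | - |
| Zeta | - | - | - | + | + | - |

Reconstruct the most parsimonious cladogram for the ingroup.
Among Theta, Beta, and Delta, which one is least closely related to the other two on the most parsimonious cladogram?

The outgroup has state '-' for every character, so '+' is the derived state throughout.
C1 (derived state '+') is shared by Alpha and Delta — a synapomorphy uniting that clade.
C2 (derived state '+') is unique to Delta (autapomorphy; uninformative for grouping).
C3 (derived state '+') is unique to Alpha (autapomorphy; uninformative for grouping).
C4 (derived state '+') is shared by Theta and Zeta — a synapomorphy uniting that clade.
C5: derived state '+' in Alpha, Delta, Theta, and Zeta only — synapomorphy for {Alpha, Delta, Theta, Zeta}.
C6 (state '+') occurs in Alpha and Beta but conflicts with the nesting implied by the other characters — most parsimoniously interpreted as homoplasy.
Most parsimonious ingroup topology: (((Zeta,Theta),(Alpha,Delta)),Beta).
Delta and Theta share a more recent common ancestor with each other than either does with Beta, so Beta is the least closely related of the three.

Beta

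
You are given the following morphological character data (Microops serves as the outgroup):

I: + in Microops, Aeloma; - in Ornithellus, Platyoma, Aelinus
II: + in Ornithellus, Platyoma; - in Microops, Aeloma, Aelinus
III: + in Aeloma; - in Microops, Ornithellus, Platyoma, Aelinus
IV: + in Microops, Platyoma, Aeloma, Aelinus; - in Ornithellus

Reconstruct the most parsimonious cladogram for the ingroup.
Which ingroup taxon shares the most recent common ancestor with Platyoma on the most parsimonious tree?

Character polarity is set by the outgroup: the derived state is whichever differs from the outgroup's state, so for I, IV the derived state is '-', and for the remaining characters it is '+'.
I (derived state '-') is shared by Aelinus, Ornithellus, and Platyoma — a synapomorphy uniting that clade.
Only Ornithellus and Platyoma show the derived state '+' for II, supporting them as a clade.
III (derived state '+') is unique to Aeloma (autapomorphy; uninformative for grouping).
IV: derived state '-' in Ornithellus only — an autapomorphy, so it tells us nothing about relationships among taxa.
Most parsimonious ingroup topology: (((Ornithellus,Platyoma),Aelinus),Aeloma).
Platyoma and Ornithellus form a cherry on this tree, so they are sister taxa.

Ornithellus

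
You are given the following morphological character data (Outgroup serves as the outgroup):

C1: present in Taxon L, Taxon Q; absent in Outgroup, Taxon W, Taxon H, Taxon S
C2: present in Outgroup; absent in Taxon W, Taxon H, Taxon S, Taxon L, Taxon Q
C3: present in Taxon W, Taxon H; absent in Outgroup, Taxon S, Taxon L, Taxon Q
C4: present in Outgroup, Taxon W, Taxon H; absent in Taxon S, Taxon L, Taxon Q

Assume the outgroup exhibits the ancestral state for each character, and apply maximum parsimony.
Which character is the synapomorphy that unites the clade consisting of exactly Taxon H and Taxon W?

Character polarity is set by the outgroup: the derived state is whichever differs from the outgroup's state, so for C2, C4 the derived state is 'absent', and for the remaining characters it is 'present'.
C1 (derived state 'present') is shared by Taxon L and Taxon Q — a synapomorphy uniting that clade.
C2 (derived state 'absent') is shared by all ingroup taxa — unites the whole ingroup.
C3 (derived state 'present') is shared by Taxon H and Taxon W — a synapomorphy uniting that clade.
C4: derived state 'absent' in Taxon L, Taxon Q, and Taxon S only — synapomorphy for {Taxon L, Taxon Q, Taxon S}.
Most parsimonious ingroup topology: ((Taxon W,Taxon H),(Taxon S,(Taxon L,Taxon Q))).
The clade {Taxon H, Taxon W} is supported by C3: its derived state 'present' occurs in exactly those taxa and in no other taxon (including the outgroup).

C3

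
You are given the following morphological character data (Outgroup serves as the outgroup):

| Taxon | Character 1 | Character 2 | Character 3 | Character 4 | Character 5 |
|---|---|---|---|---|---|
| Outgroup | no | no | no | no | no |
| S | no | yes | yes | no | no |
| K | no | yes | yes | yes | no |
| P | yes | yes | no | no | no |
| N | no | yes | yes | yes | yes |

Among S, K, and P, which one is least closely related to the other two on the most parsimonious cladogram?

P

The outgroup has state 'no' for every character, so 'yes' is the derived state throughout.
Character 1: derived state 'yes' in P only — an autapomorphy, so it tells us nothing about relationships among taxa.
Character 2 (derived state 'yes') is shared by all ingroup taxa — unites the whole ingroup.
Only K, N, and S show the derived state 'yes' for Character 3, supporting them as a clade.
Character 4: derived state 'yes' in K and N only — synapomorphy for {K, N}.
Character 5: derived state 'yes' in N only — an autapomorphy, so it tells us nothing about relationships among taxa.
Most parsimonious ingroup topology: (((K,N),S),P).
K and S share a more recent common ancestor with each other than either does with P, so P is the least closely related of the three.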